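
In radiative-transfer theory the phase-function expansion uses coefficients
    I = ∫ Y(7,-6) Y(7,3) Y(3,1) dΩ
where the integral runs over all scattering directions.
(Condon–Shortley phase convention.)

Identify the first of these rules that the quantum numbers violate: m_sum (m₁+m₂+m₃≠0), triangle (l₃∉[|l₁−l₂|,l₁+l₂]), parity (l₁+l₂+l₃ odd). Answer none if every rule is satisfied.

m₁+m₂+m₃ = -6 + 3 + 1 = -2  ✗
triangle: |7−7|=0 ≤ l₃=3 ≤ 7+7=14
parity: l₁+l₂+l₃ = 17 is odd

m_sum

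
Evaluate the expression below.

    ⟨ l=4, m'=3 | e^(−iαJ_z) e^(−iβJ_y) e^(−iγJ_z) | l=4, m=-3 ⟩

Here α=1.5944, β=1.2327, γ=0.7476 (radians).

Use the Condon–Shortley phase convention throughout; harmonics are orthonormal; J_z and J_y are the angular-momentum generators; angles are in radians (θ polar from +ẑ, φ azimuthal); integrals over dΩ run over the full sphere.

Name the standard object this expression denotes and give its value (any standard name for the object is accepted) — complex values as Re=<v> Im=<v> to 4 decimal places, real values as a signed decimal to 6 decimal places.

Wigner D-matrix element, Re=-0.1331 Im=-0.0913

This is a Wigner D-matrix element — the rotation-matrix element ⟨l m'| R(α,β,γ) |l m⟩ in the angular-momentum basis.
First d^4_{3,-3}(β=1.2327), then the phase factors e^{-i(3)α} and e^{-i(-3)γ}:
c=cos(1.232700/2)=0.815994, s=sin(1.232700/2)=0.578061; N=√[5040·1·1·5040]=5040.000000
Admissible k: 0..1 (factorial args all ≥0)
  k=0: (−1)^6·5040.0000/(720)·0.8160^2·0.5781^6 = +0.173905
  k=1: (−1)^7·5040.0000/(5040)·0.8160^0·0.5781^8 = -0.012468
d^4_{3,-3}(1.2327) = +0.173905 -0.012468 = +0.161437
D = (+0.070752+0.997494i)·(+0.161437)·(-0.622555+0.782576i) = -0.133131-0.091313i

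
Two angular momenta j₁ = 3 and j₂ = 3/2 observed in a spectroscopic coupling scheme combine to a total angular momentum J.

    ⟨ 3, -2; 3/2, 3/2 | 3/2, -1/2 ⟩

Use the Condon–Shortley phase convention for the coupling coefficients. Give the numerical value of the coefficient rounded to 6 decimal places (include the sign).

triangle: 3!*3!*0!/7! = 36/5040
(j±m)!: 1!*5!*3!*0!*1!*2! = 1440
prefactor² = (2J+1)*Δ*N² = 288/7
  k=3: −1/(3!*0!*2!*0!*1!*0!) = -1/12
Σ = -1/12  ⇒  CG² = 288/7*(-1/12)² = 2/7
CG = −√(2/7) = -0.534522

-0.534522  (= −√(2/7))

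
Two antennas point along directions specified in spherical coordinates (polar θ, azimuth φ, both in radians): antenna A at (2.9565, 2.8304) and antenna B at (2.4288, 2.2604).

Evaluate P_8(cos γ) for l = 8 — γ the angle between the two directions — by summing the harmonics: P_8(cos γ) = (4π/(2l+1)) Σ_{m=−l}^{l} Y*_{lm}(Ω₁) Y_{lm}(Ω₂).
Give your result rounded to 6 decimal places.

Term-by-term m-sum for l=8 (normalisation 4π/17 = 0.739198):
  [-8]  conj(Y_{8,-8})(Ω₁) = -0.000001-0.000000i ; Y_{8,-8}(Ω₂) = +0.012420+0.011956i ; Δ = -0.000000-0.000000i
  [-7]  conj(Y_{8,-7})(Ω₁) = -0.000008-0.000012i ; Y_{8,-7}(Ω₂) = +0.079250-0.009141i ; Δ = -0.000001-0.000001i
  [-6]  conj(Y_{8,-6})(Ω₁) = -0.000058-0.000189i ; Y_{8,-6}(Ω₂) = +0.121398-0.187426i ; Δ = -0.000042-0.000012i
  [-5]  conj(Y_{8,-5})(Ω₁) = +0.000029-0.001939i ; Y_{8,-5}(Ω₂) = -0.123958-0.391786i ; Δ = -0.000763+0.000229i
  [-4]  conj(Y_{8,-4})(Ω₁) = +0.004543-0.013438i ; Y_{8,-4}(Ω₂) = -0.425307-0.171442i ; Δ = -0.004236+0.004936i
  [-3]  conj(Y_{8,-3})(Ω₁) = +0.045479-0.061439i ; Y_{8,-3}(Ω₂) = -0.145261+0.078982i ; Δ = -0.001754+0.012517i
  [-2]  conj(Y_{8,-2})(Ω₁) = +0.233989-0.167891i ; Y_{8,-2}(Ω₂) = +0.056354-0.290534i ; Δ = -0.035592-0.077443i
  [-1]  conj(Y_{8,-1})(Ω₁) = +0.629381-0.202436i ; Y_{8,-1}(Ω₂) = -0.206291-0.250149i ; Δ = -0.180475-0.115679i
  [+0]  conj(Y_{8,0})(Ω₁) = +0.548311-0.000000i ; Y_{8,0}(Ω₂) = +0.203397+0.000000i ; Δ = +0.111525+0.000000i
  [+1]  conj(Y_{8,1})(Ω₁) = -0.629381-0.202436i ; Y_{8,1}(Ω₂) = +0.206291-0.250149i ; Δ = -0.180475+0.115679i
  [+2]  conj(Y_{8,2})(Ω₁) = +0.233989+0.167891i ; Y_{8,2}(Ω₂) = +0.056354+0.290534i ; Δ = -0.035592+0.077443i
  [+3]  conj(Y_{8,3})(Ω₁) = -0.045479-0.061439i ; Y_{8,3}(Ω₂) = +0.145261+0.078982i ; Δ = -0.001754-0.012517i
  [+4]  conj(Y_{8,4})(Ω₁) = +0.004543+0.013438i ; Y_{8,4}(Ω₂) = -0.425307+0.171442i ; Δ = -0.004236-0.004936i
  [+5]  conj(Y_{8,5})(Ω₁) = -0.000029-0.001939i ; Y_{8,5}(Ω₂) = +0.123958-0.391786i ; Δ = -0.000763-0.000229i
  [+6]  conj(Y_{8,6})(Ω₁) = -0.000058+0.000189i ; Y_{8,6}(Ω₂) = +0.121398+0.187426i ; Δ = -0.000042+0.000012i
  [+7]  conj(Y_{8,7})(Ω₁) = +0.000008-0.000012i ; Y_{8,7}(Ω₂) = -0.079250-0.009141i ; Δ = -0.000001+0.000001i
  [+8]  conj(Y_{8,8})(Ω₁) = -0.000001+0.000000i ; Y_{8,8}(Ω₂) = +0.012420-0.011956i ; Δ = -0.000000+0.000000i
Accumulated sum -0.334200+0.000000i; after 4π/(2l+1) scaling, -0.247040+0.000000i ⇒ P_8 = -0.247040

-0.247040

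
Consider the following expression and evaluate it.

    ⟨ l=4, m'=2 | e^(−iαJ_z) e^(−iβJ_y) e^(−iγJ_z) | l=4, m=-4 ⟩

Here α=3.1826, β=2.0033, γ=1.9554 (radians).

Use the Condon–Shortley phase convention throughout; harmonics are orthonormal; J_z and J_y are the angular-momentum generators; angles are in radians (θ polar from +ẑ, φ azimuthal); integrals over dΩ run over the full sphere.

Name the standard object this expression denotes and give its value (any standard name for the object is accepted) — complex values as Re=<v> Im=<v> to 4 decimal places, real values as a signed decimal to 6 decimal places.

Wigner D-matrix element, Re=0.0627 Im=0.5455

This is a Wigner D-matrix element — the rotation-matrix element ⟨l m'| R(α,β,γ) |l m⟩ in the angular-momentum basis.
D^4_{2,-4}(3.1826,2.0033,1.9554) = e^{-i·2·3.1826}·d^4_{2,-4}(2.0033)·e^{-i·-4·1.9554}. Compute d first:
c=cos(2.003300/2)=0.538913, s=sin(2.003300/2)=0.842361; N=√[720·2·1·40320]=7619.763776
k: max(0,(-4)−(2))=0 … min(4+(-4),4−(2))=0
  k=0: (−1)^6·7619.7638/(1440)·0.5389^2·0.8424^6 = +0.549044
d^4_{2,-4}(2.0033) = +0.549044
D = (+0.996639-0.081923i)·(+0.549044)·(+0.032376+0.999476i) = +0.062672+0.545455i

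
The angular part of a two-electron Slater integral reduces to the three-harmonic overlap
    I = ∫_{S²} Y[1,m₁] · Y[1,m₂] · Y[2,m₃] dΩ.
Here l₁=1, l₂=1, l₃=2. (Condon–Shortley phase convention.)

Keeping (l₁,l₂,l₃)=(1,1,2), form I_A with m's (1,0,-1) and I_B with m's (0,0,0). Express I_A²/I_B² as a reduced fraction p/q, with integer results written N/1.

3/4

Same 1,1,2: normalisation and zero-m 3j drop out of the ratio.
A: Δ: 0! 2! 2! / 5! → 1/30; sum: t=0:+1/2 = 1/2; 3j²(1 1 2; 1 0 -1) = Δ·Π!·Σ² = 1/10  (sign -1)
B: Δ: 0! 2! 2! / 5! → 1/30; sum: t=0:+1/1 = 1/1; 3j²(1 1 2; 0 0 0) = Δ·Π!·Σ² = 2/15  (sign +1)
I_A²/I_B² = (1/10)/(2/15) = 3/4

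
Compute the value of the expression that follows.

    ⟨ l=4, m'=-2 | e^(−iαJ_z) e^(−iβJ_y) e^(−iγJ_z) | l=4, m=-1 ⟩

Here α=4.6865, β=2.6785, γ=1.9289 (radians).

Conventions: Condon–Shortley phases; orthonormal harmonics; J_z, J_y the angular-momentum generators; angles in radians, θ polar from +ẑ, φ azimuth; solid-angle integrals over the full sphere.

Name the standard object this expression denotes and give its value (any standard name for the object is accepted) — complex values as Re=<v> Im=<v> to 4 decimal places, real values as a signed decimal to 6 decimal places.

Wigner D-matrix element, Re=0.0413 Im=-0.1306

This is a Wigner D-matrix element — the rotation-matrix element ⟨l m'| R(α,β,γ) |l m⟩ in the angular-momentum basis.
Split into d^4_{-2,-1}(β=2.6785) × two z-phases.
Half-angle: c=0.229483, s=0.973313. N=√(2·720·6·120)=1018.233765
k∈{1,2,3} keeps every argument non-negative
  k=1: (−1)^0·1018.2338/(240)·0.2295^7·0.9733^1 = +0.000138
  k=2: (−1)^1·1018.2338/(48)·0.2295^5·0.9733^3 = -0.012448
  k=3: (−1)^2·1018.2338/(72)·0.2295^3·0.9733^5 = +0.149289
d^4_{-2,-1}(2.6785) = +0.000138 -0.012448 +0.149289 = +0.136979
Phases: e^{-i·(-2)·4.6865}=-0.998660+0.051755i, e^{-i·(-1)·1.9289}=-0.350499+0.936563i ⇒ D=+0.041307-0.130602i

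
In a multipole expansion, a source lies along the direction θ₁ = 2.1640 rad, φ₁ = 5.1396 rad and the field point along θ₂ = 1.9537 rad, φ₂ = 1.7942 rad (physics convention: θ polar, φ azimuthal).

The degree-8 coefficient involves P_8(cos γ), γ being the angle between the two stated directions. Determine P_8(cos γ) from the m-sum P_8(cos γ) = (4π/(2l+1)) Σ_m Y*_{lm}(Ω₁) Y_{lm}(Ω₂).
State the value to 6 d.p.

0.056246

Term-by-term m-sum for l=8 (normalisation 4π/17 = 0.739198):
  term(m=-8) = -0.00194 + 0.03247j   from Y*(Ω₁)=-0.11079 - 0.03139j, Y(Ω₂)=-0.06066 - 0.27589j
  term(m=-7) = -0.02030 - 0.13986j   from Y*(Ω₁)=0.04675 + 0.30699j, Y(Ω₂)=-0.45511 - 0.00317j
  term(m=-6) = 0.04033 + 0.11120j   from Y*(Ω₁)=0.37769 - 0.24655j, Y(Ω₂)=-0.05989 + 0.25533j
  term(m=-5) = 0.02979 + 0.04840j   from Y*(Ω₁)=-0.25387 - 0.16103j, Y(Ω₂)=-0.16992 - 0.08287j
  term(m=-4) = 0.02909 + 0.03087j   from Y*(Ω₁)=0.01710 - 0.12310j, Y(Ω₂)=-0.21385 + 0.26598j
  term(m=-3) = 0.01021 + 0.00716j   from Y*(Ω₁)=-0.35120 + 0.10448j, Y(Ω₂)=-0.02113 - 0.02666j
  term(m=-2) = -0.01970 - 0.00851j   from Y*(Ω₁)=0.04199 + 0.04823j, Y(Ω₂)=-0.30259 + 0.14498j
  term(m=-1) = -0.01037 - 0.00214j   from Y*(Ω₁)=-0.13888 + 0.30505j, Y(Ω₂)=0.00700 + 0.03080j
  term(m=+0) = -0.03813 + 0.00000j   from Y*(Ω₁)=0.11632 + 0.00000j, Y(Ω₂)=-0.32784 + 0.00000j
  term(m=+1) = -0.01037 + 0.00214j   from Y*(Ω₁)=0.13888 + 0.30505j, Y(Ω₂)=-0.00700 + 0.03080j
  term(m=+2) = -0.01970 + 0.00851j   from Y*(Ω₁)=0.04199 - 0.04823j, Y(Ω₂)=-0.30259 - 0.14498j
  term(m=+3) = 0.01021 - 0.00716j   from Y*(Ω₁)=0.35120 + 0.10448j, Y(Ω₂)=0.02113 - 0.02666j
  term(m=+4) = 0.02909 - 0.03087j   from Y*(Ω₁)=0.01710 + 0.12310j, Y(Ω₂)=-0.21385 - 0.26598j
  term(m=+5) = 0.02979 - 0.04840j   from Y*(Ω₁)=0.25387 - 0.16103j, Y(Ω₂)=0.16992 - 0.08287j
  term(m=+6) = 0.04033 - 0.11120j   from Y*(Ω₁)=0.37769 + 0.24655j, Y(Ω₂)=-0.05989 - 0.25533j
  term(m=+7) = -0.02030 + 0.13986j   from Y*(Ω₁)=-0.04675 + 0.30699j, Y(Ω₂)=0.45511 - 0.00317j
  term(m=+8) = -0.00194 - 0.03247j   from Y*(Ω₁)=-0.11079 + 0.03139j, Y(Ω₂)=-0.06066 + 0.27589j
Total Σ_m = 0.07609 + 0.00000j. Multiply by 0.739198: 0.05625 + 0.00000j. P_8(cos γ) = 0.056246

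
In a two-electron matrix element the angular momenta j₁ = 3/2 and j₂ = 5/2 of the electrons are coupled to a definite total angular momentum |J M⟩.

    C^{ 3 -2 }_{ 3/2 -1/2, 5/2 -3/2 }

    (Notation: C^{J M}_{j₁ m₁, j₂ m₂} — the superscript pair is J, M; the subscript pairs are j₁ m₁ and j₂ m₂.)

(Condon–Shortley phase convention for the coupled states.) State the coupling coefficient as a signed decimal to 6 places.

+√(1/12) ≈ +0.288675

j₁+j₂−J=1  J+j₁−j₂=2  J−j₁+j₂=4  j₁+j₂+J+1=8
(j₁±m₁, j₂±m₂, J±M) = (1,2,1,4,1,5)
P² = 48
sum k=0..1:
  [0] +1/12 = 1/12
  [1] −1/24 = -1/24
S = 1/24
C² = P²·S² = 1/12 ; C = +0.288675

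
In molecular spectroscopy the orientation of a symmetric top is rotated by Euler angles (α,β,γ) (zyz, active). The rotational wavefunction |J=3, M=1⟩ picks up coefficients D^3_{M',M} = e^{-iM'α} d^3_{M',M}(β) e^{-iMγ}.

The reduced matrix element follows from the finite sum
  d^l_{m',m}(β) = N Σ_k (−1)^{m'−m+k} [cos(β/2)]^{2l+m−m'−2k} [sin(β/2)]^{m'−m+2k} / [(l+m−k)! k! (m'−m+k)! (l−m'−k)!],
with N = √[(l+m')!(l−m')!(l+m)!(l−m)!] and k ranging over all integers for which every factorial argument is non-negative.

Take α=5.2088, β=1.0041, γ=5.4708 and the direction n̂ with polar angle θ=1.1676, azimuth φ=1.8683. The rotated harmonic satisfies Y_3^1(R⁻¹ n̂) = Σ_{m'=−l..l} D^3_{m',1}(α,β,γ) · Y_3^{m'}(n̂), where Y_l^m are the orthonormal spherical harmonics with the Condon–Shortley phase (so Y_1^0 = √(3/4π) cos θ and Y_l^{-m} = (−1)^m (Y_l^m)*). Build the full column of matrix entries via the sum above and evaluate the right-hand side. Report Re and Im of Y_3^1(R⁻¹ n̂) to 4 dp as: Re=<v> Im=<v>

Re=0.1148 Im=0.0774

Need the full column D^3_{m',1} for m'=−3..3 at α=5.2088, β=1.0041, γ=5.4708.
cos(β/2)=0.876598, sin(β/2)=0.481224
d^3_{-3,1}: single k=4 term ⇒ +0.159600;  D = -0.118843-0.106530i
d^3_{-2,1}: k∈[3..4] ⇒ +0.474758 -0.071538 = +0.403220;  D = +0.093656-0.392192i
d^3_{-1,1}: k∈[2..4] ⇒ +0.820440 -0.329669 +0.012419 = +0.503189;  D = +0.486018-0.130333i
d^3_{0,1}: k∈[1..3] ⇒ +0.862859 -0.780106 +0.078366 = +0.161118;  D = +0.110812+0.116960i
d^3_{1,1}: k∈[0..2] ⇒ +0.453735 -1.093920 +0.247252 = -0.392933;  D = +0.122101-0.373480i
d^3_{2,1}: k∈[0..1] ⇒ -0.787679 +0.474758 = -0.312921;  D = +0.307841-0.056157i
d^3_{3,1}: single k=0 term ⇒ +0.529592;  D = -0.331704-0.412844i
Y_3^{m'}(θ=1.1676,φ=1.8683) and Σ D·Y over m':
  (-0.1188-0.1065i)·(+0.2528+0.2037i)  (+0.0937-0.3922i)·(-0.2810+0.1902i)  (+0.4860-0.1303i)·(+0.0201+0.0654i)  (+0.1108+0.1170i)·(-0.3266+0.0000i)  (+0.1221-0.3735i)·(-0.0201+0.0654i)  (+0.3078-0.0562i)·(-0.2810-0.1902i)  (-0.3317-0.4128i)·(-0.2528+0.2037i)
Y_3^1(R⁻¹ n̂) = +0.114811+0.077371i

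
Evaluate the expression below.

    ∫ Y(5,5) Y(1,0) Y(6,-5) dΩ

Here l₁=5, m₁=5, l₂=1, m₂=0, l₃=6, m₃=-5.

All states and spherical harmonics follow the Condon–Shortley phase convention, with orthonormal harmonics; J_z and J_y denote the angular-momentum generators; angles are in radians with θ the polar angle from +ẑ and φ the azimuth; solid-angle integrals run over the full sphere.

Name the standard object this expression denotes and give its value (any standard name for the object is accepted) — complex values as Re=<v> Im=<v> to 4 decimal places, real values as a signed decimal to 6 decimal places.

This is a Gaunt coefficient — the integral of a triple product of spherical harmonics over the sphere.
Checks pass: Σm=0; 12 even; l₃=6∈[4,6].
(2·5+1)(2·1+1)(2·6+1) = 429
Δ: 0! 10! 2! / 13! → 1/858
sum: t=0:+1/14400 = 1/14400
3j²(5 1 6; 0 0 0) = Δ·Π!·Σ² = 6/143  (sign +1)
sum: t=0:+1/3628800 = 1/3628800
3j²(5 1 6; 5 0 -5) = Δ·Π!·Σ² = 1/78  (sign -1)
combine: 4πI² = 429·6/143·1/78 = 3/13
take √, sign -1: I = -0.13551395

Gaunt coefficient, -0.135514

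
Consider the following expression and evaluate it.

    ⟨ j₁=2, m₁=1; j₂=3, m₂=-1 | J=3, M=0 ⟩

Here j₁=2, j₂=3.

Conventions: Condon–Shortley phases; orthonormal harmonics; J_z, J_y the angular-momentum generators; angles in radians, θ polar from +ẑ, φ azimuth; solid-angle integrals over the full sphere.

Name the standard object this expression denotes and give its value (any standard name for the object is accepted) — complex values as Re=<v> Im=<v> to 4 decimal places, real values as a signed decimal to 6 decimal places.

This is a Clebsch–Gordan (vector-coupling) coefficient.
√[7·2!2!4!/9! · 3!1!2!4!3!3!] = √(96/5)
  +(−1)^0/∏(0,2,1,2,1,2)! = 1/8  (running 1/8)
  +(−1)^1/∏(1,1,0,1,2,3)! = -1/12  (running 1/24)
⟨..|..⟩ = √(96/5)·(1/24) = +0.182574

Clebsch–Gordan coefficient, +√(1/30) ≈ +0.182574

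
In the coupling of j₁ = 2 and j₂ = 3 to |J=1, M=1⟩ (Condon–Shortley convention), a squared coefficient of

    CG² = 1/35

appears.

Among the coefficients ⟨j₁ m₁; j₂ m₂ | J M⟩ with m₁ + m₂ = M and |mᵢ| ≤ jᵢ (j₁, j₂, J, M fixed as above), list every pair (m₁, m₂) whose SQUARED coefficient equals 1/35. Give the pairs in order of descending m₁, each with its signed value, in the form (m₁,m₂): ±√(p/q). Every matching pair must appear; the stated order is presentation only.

Admissible pairs with m₁+m₂ = M = 1: (-2,3), (-1,2), (0,1), (1,0), (2,-1)
  (m₁,m₂)=(2,-1): CG² = 1/35, CG = +√(1/35)   ← matches the target
  (m₁,m₂)=(1,0): CG² = 3/35, CG = −√(3/35)
  (m₁,m₂)=(0,1): CG² = 6/35, CG = +√(6/35)
  (m₁,m₂)=(-1,2): CG² = 2/7, CG = −√(2/7)
  (m₁,m₂)=(-2,3): CG² = 3/7, CG = +√(3/7)
Pairs with CG² = 1/35: (2,-1): +√(1/35)

(2,-1): +√(1/35)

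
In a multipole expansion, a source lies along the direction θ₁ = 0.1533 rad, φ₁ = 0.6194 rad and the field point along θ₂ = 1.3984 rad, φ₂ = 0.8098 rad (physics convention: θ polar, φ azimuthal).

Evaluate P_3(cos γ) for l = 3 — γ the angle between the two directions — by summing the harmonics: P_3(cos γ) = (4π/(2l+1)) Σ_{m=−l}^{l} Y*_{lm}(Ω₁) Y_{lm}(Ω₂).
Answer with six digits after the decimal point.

-0.396049

Expand P_3 via completeness: Σ_{m} conj(Y_{3,m}) at Ω₁ times Y_{3,m} at Ω₂ —
  term(m=-3) = (0.000499, -0.000320)   from Y*(Ω₁)=(-0.000421, 0.001425), Y(Ω₂)=(-0.301973, -0.260708)
  term(m=-2) = (0.003720, -0.001489)   from Y*(Ω₁)=(0.007676, 0.022265), Y(Ω₂)=(-0.008301, -0.169953)
  term(m=-1) = (-0.051099, 0.009849)   from Y*(Ω₁)=(0.156043, 0.111259), Y(Ω₂)=(-0.187268, 0.196638)
  term(m=+0) = (-0.126855, 0.000000)   from Y*(Ω₁)=(0.694603, -0.000000), Y(Ω₂)=(-0.182629, 0.000000)
  term(m=+1) = (-0.051099, -0.009849)   from Y*(Ω₁)=(-0.156043, 0.111259), Y(Ω₂)=(0.187268, 0.196638)
  term(m=+2) = (0.003720, 0.001489)   from Y*(Ω₁)=(0.007676, -0.022265), Y(Ω₂)=(-0.008301, 0.169953)
  term(m=+3) = (0.000499, 0.000320)   from Y*(Ω₁)=(0.000421, 0.001425), Y(Ω₂)=(0.301973, -0.260708)
Accumulated sum (-0.220616, 0.000000); after 4π/(2l+1) scaling, (-0.396049, 0.000000) ⇒ P_3 = -0.396049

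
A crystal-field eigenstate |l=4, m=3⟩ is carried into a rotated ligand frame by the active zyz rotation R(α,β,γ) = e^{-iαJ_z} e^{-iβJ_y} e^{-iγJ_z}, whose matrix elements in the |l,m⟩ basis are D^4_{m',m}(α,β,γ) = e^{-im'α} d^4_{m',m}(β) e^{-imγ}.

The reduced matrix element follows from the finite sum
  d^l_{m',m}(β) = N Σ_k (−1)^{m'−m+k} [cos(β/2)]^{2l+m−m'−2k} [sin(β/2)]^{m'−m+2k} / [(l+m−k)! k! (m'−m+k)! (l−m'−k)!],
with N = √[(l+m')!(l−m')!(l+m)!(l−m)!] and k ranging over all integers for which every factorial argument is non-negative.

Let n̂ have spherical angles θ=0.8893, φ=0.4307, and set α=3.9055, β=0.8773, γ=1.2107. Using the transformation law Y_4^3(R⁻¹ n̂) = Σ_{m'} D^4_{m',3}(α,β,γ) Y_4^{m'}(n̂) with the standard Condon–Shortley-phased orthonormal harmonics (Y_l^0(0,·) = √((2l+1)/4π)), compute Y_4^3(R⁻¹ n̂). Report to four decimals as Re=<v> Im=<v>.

Need the full column D^4_{m',3} for m'=−4..4 at α=3.9055, β=0.8773, γ=1.2107.
cos(β/2)=0.905326, sin(β/2)=0.424718
d^4_{-4,3}: single k=7 term ⇒ +0.006383;  D = +0.005352-0.003479i
d^4_{-3,3}: k∈[6..7] ⇒ +0.033675 -0.001059 = +0.032616;  D = -0.007449+0.031754i
d^4_{-2,3}: k∈[5..6] ⇒ +0.115107 -0.008444 = +0.106663;  D = -0.054242-0.091840i
d^4_{-1,3}: k∈[4..5] ⇒ +0.289161 -0.038184 = +0.250977;  D = +0.241655+0.067766i
d^4_{0,3}: k∈[3..4] ⇒ +0.551302 -0.121333 = +0.429969;  D = -0.379273+0.202547i
d^4_{1,3}: k∈[2..3] ⇒ +0.788316 -0.289161 = +0.499155;  D = +0.155302-0.474381i
d^4_{2,3}: k∈[1..2] ⇒ +0.792134 -0.523011 = +0.269123;  D = +0.116459+0.242620i
d^4_{3,3}: k∈[0..1] ⇒ +0.451273 -0.695230 = -0.243957;  D = +0.228373+0.085794i
d^4_{4,3}: single k=0 term ⇒ -0.598797;  D = -0.550463+0.235686i
Y_4^{m'}(θ=0.8893,φ=0.4307) and Σ D·Y over m':
  (+0.0054-0.0035i)·(-0.0244-0.1591i)  (-0.0074+0.0318i)·(+0.1016-0.3551i)  (-0.0542-0.0918i)·(+0.2337-0.2722i)  (+0.2417+0.0678i)·(-0.0467+0.0215i)  (-0.3793+0.2025i)·(-0.3590+0.0000i)  (+0.1553-0.4744i)·(+0.0467+0.0215i)  (+0.1165+0.2426i)·(+0.2337+0.2722i)  (+0.2284+0.0858i)·(-0.1016-0.3551i)  (-0.5505+0.2357i)·(-0.0244+0.1591i)
Y_4^3(R⁻¹ n̂) = +0.057350-0.185869i

Re=0.0573 Im=-0.1859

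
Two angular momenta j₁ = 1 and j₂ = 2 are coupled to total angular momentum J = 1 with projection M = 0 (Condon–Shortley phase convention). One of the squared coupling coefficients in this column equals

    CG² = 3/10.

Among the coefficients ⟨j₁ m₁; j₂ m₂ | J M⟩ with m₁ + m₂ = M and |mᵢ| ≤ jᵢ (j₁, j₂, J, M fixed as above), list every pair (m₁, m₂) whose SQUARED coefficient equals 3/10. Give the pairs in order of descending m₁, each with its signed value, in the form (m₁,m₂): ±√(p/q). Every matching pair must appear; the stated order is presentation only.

(1,-1): +√(3/10); (-1,1): +√(3/10)

Admissible pairs with m₁+m₂ = M = 0: (-1,1), (0,0), (1,-1)
  (m₁,m₂)=(1,-1): CG² = 3/10, CG = +√(3/10)   ← matches the target
  (m₁,m₂)=(0,0): CG² = 2/5, CG = −√(2/5)
  (m₁,m₂)=(-1,1): CG² = 3/10, CG = +√(3/10)   ← matches the target
Pairs with CG² = 3/10: (1,-1): +√(3/10); (-1,1): +√(3/10)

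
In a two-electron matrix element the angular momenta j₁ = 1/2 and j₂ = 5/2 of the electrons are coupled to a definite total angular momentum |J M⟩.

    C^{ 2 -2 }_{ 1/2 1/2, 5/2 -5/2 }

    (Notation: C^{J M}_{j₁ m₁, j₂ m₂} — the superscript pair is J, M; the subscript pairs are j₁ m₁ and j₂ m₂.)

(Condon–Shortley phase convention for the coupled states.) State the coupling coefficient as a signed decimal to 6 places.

+0.912871

j₁+j₂−J=1  J+j₁−j₂=0  J−j₁+j₂=4  j₁+j₂+J+1=6
(j₁±m₁, j₂±m₂, J±M) = (1,0,0,5,0,4)
P² = 480
sum k=0..0:
  [0] +1/24 = 1/24
S = 1/24
C² = P²·S² = 5/6 ; C = +0.912871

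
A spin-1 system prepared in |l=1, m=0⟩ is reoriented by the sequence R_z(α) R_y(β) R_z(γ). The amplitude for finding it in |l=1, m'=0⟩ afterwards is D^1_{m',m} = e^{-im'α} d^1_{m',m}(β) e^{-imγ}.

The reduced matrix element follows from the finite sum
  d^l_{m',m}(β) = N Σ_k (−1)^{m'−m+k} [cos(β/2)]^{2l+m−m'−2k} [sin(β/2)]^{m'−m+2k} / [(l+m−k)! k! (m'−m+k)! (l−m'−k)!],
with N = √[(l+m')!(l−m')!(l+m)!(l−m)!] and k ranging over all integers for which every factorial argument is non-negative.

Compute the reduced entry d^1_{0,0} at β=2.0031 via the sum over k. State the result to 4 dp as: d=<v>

d^1_{0,0}(β=2.0031) via the finite sum:
With c≡cos(β/2)=0.538997 and s≡sin(β/2)=0.842307, N=[1·1·1·1]^{1/2}=1.000000
k: max(0,(0)−(0))=0 … min(1+(0),1−(0))=1
  k=0: (−1)^0·1.0000/(1)·0.5390^2·0.8423^0 = +0.290518
  k=1: (−1)^1·1.0000/(1)·0.5390^0·0.8423^2 = -0.709482
d^1_{0,0}(2.0031) = +0.290518 -0.709482 = -0.418964

d=-0.4190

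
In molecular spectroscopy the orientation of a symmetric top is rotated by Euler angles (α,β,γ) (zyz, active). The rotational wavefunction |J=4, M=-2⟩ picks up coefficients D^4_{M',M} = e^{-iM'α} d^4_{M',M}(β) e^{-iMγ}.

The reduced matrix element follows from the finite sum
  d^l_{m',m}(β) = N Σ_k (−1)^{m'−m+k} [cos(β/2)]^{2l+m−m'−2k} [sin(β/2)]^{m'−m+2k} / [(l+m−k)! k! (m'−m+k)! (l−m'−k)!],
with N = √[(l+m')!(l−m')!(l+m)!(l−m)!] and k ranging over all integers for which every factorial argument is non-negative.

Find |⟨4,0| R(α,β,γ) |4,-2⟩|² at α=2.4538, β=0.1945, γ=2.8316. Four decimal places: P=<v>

First d^4_{0,-2}(β=0.1945), then the phase factors e^{-i(0)α} and e^{-i(-2)γ}:
Half-angle: c=0.995275, s=0.097097. N=√(24·24·2·720)=910.735966
Admissible k: 0..2 (factorial args all ≥0)
  k=0: (−1)^2·910.7360/(96)·0.9953^6·0.0971^2 = +0.086934
  k=1: (−1)^3·910.7360/(36)·0.9953^4·0.0971^4 = -0.002206
  k=2: (−1)^4·910.7360/(96)·0.9953^2·0.0971^6 = +0.000008
d^4_{0,-2}(0.1945) = +0.086934 -0.002206 +0.000008 = +0.084735
|D^4_{0,-2}|² = |d^4_{0,-2}(β)|² = (+0.084735)² = 0.007180 (the z-rotation phases have unit modulus)

P=0.0072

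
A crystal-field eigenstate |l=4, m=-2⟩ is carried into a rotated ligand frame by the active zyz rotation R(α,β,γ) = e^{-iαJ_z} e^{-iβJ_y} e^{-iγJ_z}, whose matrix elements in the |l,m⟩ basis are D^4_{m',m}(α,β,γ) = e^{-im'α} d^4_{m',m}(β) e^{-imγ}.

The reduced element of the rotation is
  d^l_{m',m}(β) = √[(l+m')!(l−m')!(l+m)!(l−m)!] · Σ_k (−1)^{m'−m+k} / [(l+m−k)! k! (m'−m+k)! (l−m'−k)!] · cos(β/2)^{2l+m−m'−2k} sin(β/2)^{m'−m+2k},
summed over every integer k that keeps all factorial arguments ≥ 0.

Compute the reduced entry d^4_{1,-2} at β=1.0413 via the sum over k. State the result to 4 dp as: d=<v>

d=-0.4612

d^4_{1,-2}(β=1.0413) via the finite sum:
With c≡cos(β/2)=0.867496 and s≡sin(β/2)=0.497444, N=[120·6·2·720]^{1/2}=1018.233765
k: max(0,(-2)−(1))=0 … min(4+(-2),4−(1))=2
  k=0: (−1)^3·1018.2338/(72)·0.8675^5·0.4974^3 = -0.855235
  k=1: (−1)^4·1018.2338/(48)·0.8675^3·0.4974^5 = +0.421823
  k=2: (−1)^5·1018.2338/(240)·0.8675^1·0.4974^7 = -0.027740
d^4_{1,-2}(1.0413) = -0.855235 +0.421823 -0.027740 = -0.461152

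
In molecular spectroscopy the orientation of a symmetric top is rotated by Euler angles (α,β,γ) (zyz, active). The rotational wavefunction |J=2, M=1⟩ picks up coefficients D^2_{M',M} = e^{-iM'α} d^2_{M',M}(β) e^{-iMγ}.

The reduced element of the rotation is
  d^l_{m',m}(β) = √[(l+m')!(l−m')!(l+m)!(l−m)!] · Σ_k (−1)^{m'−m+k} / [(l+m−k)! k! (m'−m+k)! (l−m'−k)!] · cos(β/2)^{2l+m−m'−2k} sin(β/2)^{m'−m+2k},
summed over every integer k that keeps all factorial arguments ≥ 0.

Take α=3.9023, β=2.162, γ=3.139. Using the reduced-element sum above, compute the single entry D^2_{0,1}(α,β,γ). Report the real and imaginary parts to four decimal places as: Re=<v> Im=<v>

First d^2_{0,1}(β=2.1620), then the phase factors e^{-i(0)α} and e^{-i(1)γ}:
With c≡cos(β/2)=0.470446 and s≡sin(β/2)=0.882429, N=[2·2·6·1]^{1/2}=4.898979
k: max(0,(1)−(0))=1 … min(2+(1),2−(0))=2
  k=1: (−1)^0·4.8990/(2)·0.4704^3·0.8824^1 = +0.225053
  k=2: (−1)^1·4.8990/(2)·0.4704^1·0.8824^3 = -0.791816
d^2_{0,1}(2.1620) = +0.225053 -0.791816 = -0.566763
Phases: e^{-i·(0)·3.9023}=+1.000000+0.000000i, e^{-i·(1)·3.1390}=-0.999997-0.002593i ⇒ D=+0.566761+0.001469i

Re=0.5668 Im=0.0015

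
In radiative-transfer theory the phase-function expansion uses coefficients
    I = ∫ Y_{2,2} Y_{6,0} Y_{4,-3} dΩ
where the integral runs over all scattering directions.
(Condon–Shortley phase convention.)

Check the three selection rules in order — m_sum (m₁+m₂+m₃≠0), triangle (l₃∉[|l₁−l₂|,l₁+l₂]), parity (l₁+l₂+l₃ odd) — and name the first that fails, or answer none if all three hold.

m_sum

azimuthal sum: 2 + 0 − 3 = -1  ✗
4 ≤ 4 ≤ 8 (triangle on l)
L = 2 + 6 + 4 = 12 (even)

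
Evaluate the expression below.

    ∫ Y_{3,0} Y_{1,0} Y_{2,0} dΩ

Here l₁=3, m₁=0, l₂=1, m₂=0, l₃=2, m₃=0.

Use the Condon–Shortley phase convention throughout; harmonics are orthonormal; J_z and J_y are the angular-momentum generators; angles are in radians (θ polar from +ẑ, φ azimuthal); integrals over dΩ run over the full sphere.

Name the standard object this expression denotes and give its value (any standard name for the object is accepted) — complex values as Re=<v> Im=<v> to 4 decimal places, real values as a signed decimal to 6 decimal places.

This is a Gaunt coefficient — the integral of a triple product of spherical harmonics over the sphere.
Checks pass: Σm=0; 6 even; l₃=2∈[2,4].
(2·3+1)(2·1+1)(2·2+1) = 105
Δ: 2! 4! 0! / 7! → 1/105
sum: t=1:−1/4 = -1/4
3j²(3 1 2; 0 0 0) = Δ·Π!·Σ² = 3/35  (sign -1)
(m-triple is (0,0,0) — same symbol as above.)
combine: 4πI² = 105·3/35·3/35 = 27/35
take √, sign +1: I = 0.24776670

Gaunt coefficient, +0.247767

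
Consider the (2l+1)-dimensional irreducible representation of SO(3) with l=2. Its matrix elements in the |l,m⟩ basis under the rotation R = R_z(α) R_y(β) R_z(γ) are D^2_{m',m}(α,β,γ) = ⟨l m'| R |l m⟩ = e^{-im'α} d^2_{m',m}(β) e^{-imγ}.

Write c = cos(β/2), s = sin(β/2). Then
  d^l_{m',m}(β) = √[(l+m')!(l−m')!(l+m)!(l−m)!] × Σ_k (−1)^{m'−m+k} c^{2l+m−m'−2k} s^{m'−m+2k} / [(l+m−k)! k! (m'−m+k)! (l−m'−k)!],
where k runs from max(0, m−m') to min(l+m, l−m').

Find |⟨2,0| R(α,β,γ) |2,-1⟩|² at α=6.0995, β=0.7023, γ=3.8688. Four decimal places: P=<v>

D^2_{0,-1}(6.0995,0.7023,3.8688) = e^{-i·0·6.0995}·d^2_{0,-1}(0.7023)·e^{-i·-1·3.8688}. Compute d first:
c=cos(0.702300/2)=0.938978, s=sin(0.702300/2)=0.343978; N=√[2·2·1·6]=4.898979
k∈{0,1} keeps every argument non-negative
  k=0: (−1)^1·4.8990/(2)·0.9390^3·0.3440^1 = -0.697545
  k=1: (−1)^2·4.8990/(2)·0.9390^1·0.3440^3 = +0.093610
d^2_{0,-1}(0.7023) = -0.697545 +0.093610 = -0.603935
|D^2_{0,-1}|² = |d^2_{0,-1}(β)|² = (-0.603935)² = 0.364737 (the z-rotation phases have unit modulus)

P=0.3647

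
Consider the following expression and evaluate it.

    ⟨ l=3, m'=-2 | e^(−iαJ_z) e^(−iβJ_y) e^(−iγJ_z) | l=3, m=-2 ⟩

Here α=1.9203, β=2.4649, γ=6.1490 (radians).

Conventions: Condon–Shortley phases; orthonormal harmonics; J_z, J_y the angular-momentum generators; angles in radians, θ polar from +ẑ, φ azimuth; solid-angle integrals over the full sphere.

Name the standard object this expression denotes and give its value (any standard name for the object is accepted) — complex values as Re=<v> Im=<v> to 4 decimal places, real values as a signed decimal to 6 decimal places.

Wigner D-matrix element, Re=0.0479 Im=0.0220

This is a Wigner D-matrix element — the rotation-matrix element ⟨l m'| R(α,β,γ) |l m⟩ in the angular-momentum basis.
D^3_{-2,-2}(1.9203,2.4649,6.1490) = e^{-i·-2·1.9203}·d^3_{-2,-2}(2.4649)·e^{-i·-2·6.1490}. Compute d first:
c=cos(2.464900/2)=0.331928, s=sin(2.464900/2)=0.943305; N=√[1·120·1·120]=120.000000
Admissible k: 0..1 (factorial args all ≥0)
  k=0: (−1)^0·120.0000/(120)·0.3319^6·0.9433^0 = +0.001337
  k=1: (−1)^1·120.0000/(24)·0.3319^4·0.9433^2 = -0.054007
d^3_{-2,-2}(2.4649) = +0.001337 -0.054007 = -0.052669
Attach z-rotation phases: D = e^{-i(-2)(1.9203)}·(-0.052669)·e^{-i(-2)(6.1490)} = +0.047861+0.021987i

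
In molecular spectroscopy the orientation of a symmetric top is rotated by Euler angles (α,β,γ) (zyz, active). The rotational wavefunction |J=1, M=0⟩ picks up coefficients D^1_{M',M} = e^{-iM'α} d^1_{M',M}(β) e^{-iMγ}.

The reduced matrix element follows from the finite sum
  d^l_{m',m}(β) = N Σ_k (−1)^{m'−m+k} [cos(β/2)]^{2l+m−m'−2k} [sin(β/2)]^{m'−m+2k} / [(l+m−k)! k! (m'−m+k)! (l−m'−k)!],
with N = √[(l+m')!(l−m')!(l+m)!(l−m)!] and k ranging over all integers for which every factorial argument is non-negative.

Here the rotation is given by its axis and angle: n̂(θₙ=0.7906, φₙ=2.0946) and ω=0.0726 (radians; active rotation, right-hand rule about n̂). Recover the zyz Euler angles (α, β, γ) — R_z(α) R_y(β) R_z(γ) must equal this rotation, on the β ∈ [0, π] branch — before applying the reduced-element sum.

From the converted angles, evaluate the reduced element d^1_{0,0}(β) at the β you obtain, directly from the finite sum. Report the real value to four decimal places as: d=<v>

d=0.9987

Axis–angle → zyz. n̂ = (sinθₙcosφₙ, sinθₙsinφₙ, cosθₙ) = (-0.355514, +0.615477, +0.703419), ω = 0.0726.
R = I cosω + sinω [n̂]ₓ + (1−cosω) n̂n̂ᵀ gives
  R = [+0.997699, -0.051600, +0.043986; +0.050447, +0.998364, +0.026928; -0.045303, -0.024647, +0.998669]
β = atan2(√(R₁₃²+R₂₃²), R₃₃) = 0.051597; α = atan2(R₂₃, R₁₃) mod 2π = 0.549343; γ = atan2(R₃₂, −R₃₁) mod 2π = 5.784921
d^1_{0,0}(β=0.0516) via the finite sum:
Half-angle: c=0.999667, s=0.025795. N=√(1·1·1·1)=1.000000
Admissible k: 0..1 (factorial args all ≥0)
  k=0: (−1)^0·1.0000/(1)·0.9997^2·0.0258^0 = +0.999335
  k=1: (−1)^1·1.0000/(1)·0.9997^0·0.0258^2 = -0.000665
d^1_{0,0}(0.0516) = +0.999335 -0.000665 = +0.998669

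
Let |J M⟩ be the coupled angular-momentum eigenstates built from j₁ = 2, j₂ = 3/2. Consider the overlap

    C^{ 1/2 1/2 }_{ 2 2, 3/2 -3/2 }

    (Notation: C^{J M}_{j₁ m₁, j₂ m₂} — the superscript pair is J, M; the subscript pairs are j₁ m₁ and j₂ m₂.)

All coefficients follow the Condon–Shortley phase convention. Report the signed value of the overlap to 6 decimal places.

triangle: 3!·1!·0!/5! = 6/120
(j±m)!: 4!·0!·0!·3!·1!·0! = 144
prefactor² = (2J+1)·Δ·N² = 72/5
  k=0: +1/(0!·3!·0!·0!·1!·0!) = 1/6
Σ = 1/6  ⇒  CG² = 72/5·(1/6)² = 2/5
CG = +√(2/5) = +0.632456

+0.632456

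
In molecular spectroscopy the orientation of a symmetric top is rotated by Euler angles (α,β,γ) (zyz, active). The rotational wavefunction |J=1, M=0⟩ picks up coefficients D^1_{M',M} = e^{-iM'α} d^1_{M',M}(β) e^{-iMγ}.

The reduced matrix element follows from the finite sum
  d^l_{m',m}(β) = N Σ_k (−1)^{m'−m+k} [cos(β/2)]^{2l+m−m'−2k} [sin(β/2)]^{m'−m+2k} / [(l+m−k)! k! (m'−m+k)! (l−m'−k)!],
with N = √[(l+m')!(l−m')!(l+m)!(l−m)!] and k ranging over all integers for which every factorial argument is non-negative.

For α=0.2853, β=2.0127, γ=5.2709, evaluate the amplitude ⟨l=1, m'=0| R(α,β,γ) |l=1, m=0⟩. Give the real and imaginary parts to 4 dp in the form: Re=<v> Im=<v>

First d^1_{0,0}(β=2.0127), then the phase factors e^{-i(0)α} and e^{-i(0)γ}:
With c≡cos(β/2)=0.534948 and s≡sin(β/2)=0.844885, N=[1·1·1·1]^{1/2}=1.000000
The bounds max(0,m−m')=0 and min(l+m,l−m')=1 give 2 terms
  k=0: (−1)^0·1.0000/(1)·0.5349^2·0.8449^0 = +0.286169
  k=1: (−1)^1·1.0000/(1)·0.5349^0·0.8449^2 = -0.713831
d^1_{0,0}(2.0127) = +0.286169 -0.713831 = -0.427661
Phases: e^{-i·(0)·0.2853}=+1.000000+0.000000i, e^{-i·(0)·5.2709}=+1.000000+0.000000i ⇒ D=-0.427661+0.000000i

Re=-0.4277 Im=0.0000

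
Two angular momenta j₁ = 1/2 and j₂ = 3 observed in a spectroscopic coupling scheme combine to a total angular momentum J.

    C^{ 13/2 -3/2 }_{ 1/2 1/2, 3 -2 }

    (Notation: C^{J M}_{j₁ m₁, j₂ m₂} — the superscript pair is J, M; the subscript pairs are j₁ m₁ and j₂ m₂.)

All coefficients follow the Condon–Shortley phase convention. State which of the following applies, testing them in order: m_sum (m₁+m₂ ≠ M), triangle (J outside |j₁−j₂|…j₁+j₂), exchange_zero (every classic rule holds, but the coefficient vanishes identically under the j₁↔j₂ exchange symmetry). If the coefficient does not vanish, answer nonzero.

triangle

m-sum: m₁+m₂ = 1/2+(-2) = -3/2, M = -3/2  ✓
triangle: need |j₁−j₂| ≤ J ≤ j₁+j₂, i.e. J ∈ [5/2, 7/2]; J = 13/2 is outside ✗ ⇒ coefficient is 0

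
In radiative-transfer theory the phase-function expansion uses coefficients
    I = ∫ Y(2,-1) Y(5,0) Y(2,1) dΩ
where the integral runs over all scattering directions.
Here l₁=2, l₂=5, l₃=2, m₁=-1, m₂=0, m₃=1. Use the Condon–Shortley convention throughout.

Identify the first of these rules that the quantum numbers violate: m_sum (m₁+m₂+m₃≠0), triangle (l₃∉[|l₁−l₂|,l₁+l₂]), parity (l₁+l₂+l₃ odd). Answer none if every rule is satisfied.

triangle

m₁+m₂+m₃ = -1 + 0 + 1 = 0  ✓
triangle: need |l₁−l₂| ≤ l₃ ≤ l₁+l₂ = [3,7]; l₃=2 is outside  ✗
parity: l₁+l₂+l₃ = 9 is odd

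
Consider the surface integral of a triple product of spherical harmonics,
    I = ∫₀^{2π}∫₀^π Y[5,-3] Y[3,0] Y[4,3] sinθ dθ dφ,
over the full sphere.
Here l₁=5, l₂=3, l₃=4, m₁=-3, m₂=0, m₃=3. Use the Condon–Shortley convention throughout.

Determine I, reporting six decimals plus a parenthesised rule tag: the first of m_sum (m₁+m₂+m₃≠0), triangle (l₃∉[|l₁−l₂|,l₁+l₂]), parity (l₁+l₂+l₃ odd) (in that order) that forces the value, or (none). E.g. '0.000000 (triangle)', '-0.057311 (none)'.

0.103862 (none)

m-sum 0 ✓  L=12 even ✓  2≤4≤8 ✓
Π(2lᵢ+1) = 11×7×9 = 693
triangle coeff Δ(5,3,4) = 1/180180
Σ_t [1,3]: t=1:−1/576 t=2:+1/144 t=3:−1/576 = 1/288
(3j)²=20/1001 [(5 3 4; 0 0 0)], sign=+1
Σ_t [2,3]: t=2:+1/2880 t=3:−1/1440 = -1/2880
(3j)²=7/715 [(5 3 4; -3 0 3)], sign=+1
⇒ 4πI² = 252/1859
I = (+1)√(252/1859/(4π)) = 0.10386175
No selection rule forces the value: the integral is nonzero (none).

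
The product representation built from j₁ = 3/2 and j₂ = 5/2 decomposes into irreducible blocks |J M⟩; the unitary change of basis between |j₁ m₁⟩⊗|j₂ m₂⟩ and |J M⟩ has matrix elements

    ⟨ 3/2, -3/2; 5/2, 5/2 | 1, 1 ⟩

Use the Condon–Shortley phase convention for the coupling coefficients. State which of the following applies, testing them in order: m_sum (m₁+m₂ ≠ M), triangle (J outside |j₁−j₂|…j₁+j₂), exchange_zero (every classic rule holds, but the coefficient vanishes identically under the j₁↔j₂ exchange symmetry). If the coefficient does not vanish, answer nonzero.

m-sum: m₁+m₂ = -3/2+5/2 = 1, M = 1  ✓
triangle: |j₁−j₂| = 1 ≤ J = 1 ≤ j₁+j₂ = 4  ✓
exchange: j₁≠j₂ or m₁≠m₂ — the exchange symmetry imposes no constraint here
value check: CG = −√(1/2) = -0.707107 ≠ 0

nonzero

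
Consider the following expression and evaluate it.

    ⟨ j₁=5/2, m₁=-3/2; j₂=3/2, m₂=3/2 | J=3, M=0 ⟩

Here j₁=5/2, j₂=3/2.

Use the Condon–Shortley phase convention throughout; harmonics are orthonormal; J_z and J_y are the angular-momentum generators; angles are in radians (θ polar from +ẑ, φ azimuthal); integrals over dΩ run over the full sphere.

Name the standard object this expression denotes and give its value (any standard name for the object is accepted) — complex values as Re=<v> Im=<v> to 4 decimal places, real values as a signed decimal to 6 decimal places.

This is a Clebsch–Gordan (vector-coupling) coefficient.
triangle: 1!·4!·2!/8! = 48/40320
(j±m)!: 1!·4!·3!·0!·3!·3! = 5184
prefactor² = (2J+1)·Δ·N² = 216/5
  k=1: −1/(1!·0!·3!·2!·1!·0!) = -1/12
Σ = -1/12  ⇒  CG² = 216/5·(-1/12)² = 3/10
CG = −√(3/10) = -0.547723

Clebsch–Gordan coefficient, −√(3/10) ≈ -0.547723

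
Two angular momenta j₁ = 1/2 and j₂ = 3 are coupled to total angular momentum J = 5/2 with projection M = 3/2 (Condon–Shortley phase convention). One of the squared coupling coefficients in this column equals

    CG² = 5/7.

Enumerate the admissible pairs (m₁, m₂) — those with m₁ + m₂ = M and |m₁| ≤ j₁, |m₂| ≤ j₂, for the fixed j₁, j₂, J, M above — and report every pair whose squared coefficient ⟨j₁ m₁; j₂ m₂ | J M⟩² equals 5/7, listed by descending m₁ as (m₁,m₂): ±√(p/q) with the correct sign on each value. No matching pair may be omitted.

(-1/2,2): −√(5/7)

Admissible pairs with m₁+m₂ = M = 3/2: (-1/2,2), (1/2,1)
  (m₁,m₂)=(1/2,1): CG² = 2/7, CG = +√(2/7)
  (m₁,m₂)=(-1/2,2): CG² = 5/7, CG = −√(5/7)   ← matches the target
Pairs with CG² = 5/7: (-1/2,2): −√(5/7)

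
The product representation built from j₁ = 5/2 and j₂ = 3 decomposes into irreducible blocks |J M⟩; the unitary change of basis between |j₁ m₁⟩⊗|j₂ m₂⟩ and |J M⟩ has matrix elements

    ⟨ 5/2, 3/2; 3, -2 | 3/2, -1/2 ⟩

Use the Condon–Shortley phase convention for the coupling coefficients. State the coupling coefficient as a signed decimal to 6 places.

j₁+j₂−J=4  J+j₁−j₂=1  J−j₁+j₂=2  j₁+j₂+J+1=8
(j₁±m₁, j₂±m₂, J±M) = (4,1,1,5,1,2)
P² = 192/7
sum k=0..1:
  [0] +1/24 = 1/24
  [1] −1/12 = -1/12
S = -1/24
C² = P²·S² = 1/21 ; C = -0.218218

−√(1/21) ≈ -0.218218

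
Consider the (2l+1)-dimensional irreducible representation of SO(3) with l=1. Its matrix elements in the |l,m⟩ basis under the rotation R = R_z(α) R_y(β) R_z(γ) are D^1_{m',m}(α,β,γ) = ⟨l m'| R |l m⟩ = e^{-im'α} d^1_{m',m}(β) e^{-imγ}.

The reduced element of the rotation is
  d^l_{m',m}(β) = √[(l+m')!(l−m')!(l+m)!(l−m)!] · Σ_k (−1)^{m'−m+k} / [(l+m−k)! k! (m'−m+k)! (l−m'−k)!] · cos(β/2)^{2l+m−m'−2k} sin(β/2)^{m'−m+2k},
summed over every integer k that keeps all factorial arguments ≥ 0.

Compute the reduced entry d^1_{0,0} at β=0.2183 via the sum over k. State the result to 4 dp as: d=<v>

d=0.9763

d^1_{0,0}(β=0.2183) via the finite sum:
With c≡cos(β/2)=0.994049 and s≡sin(β/2)=0.108933, N=[1·1·1·1]^{1/2}=1.000000
k∈{0,1} keeps every argument non-negative
  k=0: (−1)^0·1.0000/(1)·0.9940^2·0.1089^0 = +0.988134
  k=1: (−1)^1·1.0000/(1)·0.9940^0·0.1089^2 = -0.011866
d^1_{0,0}(0.2183) = +0.988134 -0.011866 = +0.976267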